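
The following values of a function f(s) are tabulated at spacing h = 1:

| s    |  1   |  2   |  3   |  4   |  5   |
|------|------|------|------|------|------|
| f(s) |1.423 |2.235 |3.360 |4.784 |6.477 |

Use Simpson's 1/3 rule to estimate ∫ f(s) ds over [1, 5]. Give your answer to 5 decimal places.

14.23200

h = 1, n = 4.
(h/3)·[y₀ + 4y₁ + 2y₂ + 4y₃ + y₄] = 0.333333·(42.696) = 14.23200.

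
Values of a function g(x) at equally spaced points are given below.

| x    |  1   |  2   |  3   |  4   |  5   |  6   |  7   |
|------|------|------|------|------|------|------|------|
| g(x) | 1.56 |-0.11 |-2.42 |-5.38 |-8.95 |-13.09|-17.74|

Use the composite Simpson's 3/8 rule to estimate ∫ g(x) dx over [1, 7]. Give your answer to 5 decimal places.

-37.74375

h = 1, n = 6.
(3h/8)·[y₀ + 3y₁ + 3y₂ + 2y₃ + 3y₄ + 3y₅ + y₆] = 0.375·(-100.65) = -37.74375.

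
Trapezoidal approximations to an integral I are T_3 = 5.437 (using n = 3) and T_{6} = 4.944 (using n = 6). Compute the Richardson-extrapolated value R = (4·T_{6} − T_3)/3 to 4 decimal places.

4.7797

R = (4·T_{6} − T_3) / 3 = (4·4.944 − 5.437)/3 = (14.339)/3 = 4.7797.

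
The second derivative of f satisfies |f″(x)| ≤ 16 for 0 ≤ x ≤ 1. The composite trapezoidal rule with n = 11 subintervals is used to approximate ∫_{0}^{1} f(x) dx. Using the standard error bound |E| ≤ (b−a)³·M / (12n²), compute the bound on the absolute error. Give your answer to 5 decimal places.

0.01102

|E| ≤ (1)³·16 / (12·11²) = 16/1452 = 0.01102.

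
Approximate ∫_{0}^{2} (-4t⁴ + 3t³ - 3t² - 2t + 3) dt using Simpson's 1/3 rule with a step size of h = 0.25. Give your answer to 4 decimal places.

-19.6042

h = (2 − 0)/8 = 0.25.
Nodes t₀,…,t₈ = 0, 0.25, 0.5, 0.75, 1, 1.25, 1.5, 1.75, 2.
f(t) = -4t⁴ + 3t³ - 3t² - 2t + 3: f₀=3, f₁=2.34375, f₂=1.375, f₃=-0.1875, f₄=-3, f₅=-8.09375, f₆=-16.875, f₇=-31.125, f₈=-53.
(h/3)·[f₀ + 4f₁ + 2f₂ + 4f₃ + 2f₄ + 4f₅ + 2f₆ + 4f₇ + f₈] = 0.083333·(-235.25) = -19.6042.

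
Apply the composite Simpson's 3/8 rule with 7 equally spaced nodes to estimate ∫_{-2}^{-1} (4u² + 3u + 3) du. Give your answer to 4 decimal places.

7.8333

h = (-1 − (-2))/6 = 0.166667.
Nodes u₀,…,u₆ = -2, -1.833333, -1.666667, -1.5, -1.333333, -1.166667, -1.
f(u) = 4u² + 3u + 3: f₀=13, f₁=10.944444, f₂=9.111111, f₃=7.5, f₄=6.111111, f₅=4.944444, f₆=4.
(3h/8)·[f₀ + 3f₁ + 3f₂ + 2f₃ + 3f₄ + 3f₅ + f₆] = 0.0625·(125.333333) = 7.8333.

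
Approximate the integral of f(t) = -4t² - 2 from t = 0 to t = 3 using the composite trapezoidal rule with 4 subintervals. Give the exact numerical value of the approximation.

-43.125

h = (3 − 0)/4 = 0.75.
Nodes t₀,…,t₄ = 0, 0.75, 1.5, 2.25, 3.
f(t) = -4t² - 2: f₀=-2, f₁=-4.25, f₂=-11, f₃=-22.25, f₄=-38.
(h/2)·[f₀ + 2f₁ + 2f₂ + 2f₃ + f₄] = 0.375·(-115) = -43.125.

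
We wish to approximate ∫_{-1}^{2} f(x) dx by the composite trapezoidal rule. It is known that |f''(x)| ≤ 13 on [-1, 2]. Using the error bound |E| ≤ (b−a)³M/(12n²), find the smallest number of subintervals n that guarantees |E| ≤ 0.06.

23

Need 351/(12n²) ≤ 0.06.
n² ≥ 351/(12·0.06) = 487.5 ⇒ n ≥ 22.0794, so the smallest n is 23.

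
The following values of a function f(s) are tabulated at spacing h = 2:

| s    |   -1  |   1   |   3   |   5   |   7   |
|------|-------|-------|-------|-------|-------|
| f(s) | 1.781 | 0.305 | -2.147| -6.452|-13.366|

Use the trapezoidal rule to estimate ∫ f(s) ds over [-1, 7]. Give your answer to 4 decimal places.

-28.1730

h = 2, n = 4.
(h/2)·[y₀ + 2y₁ + 2y₂ + 2y₃ + y₄] = 1·(-28.173) = -28.1730.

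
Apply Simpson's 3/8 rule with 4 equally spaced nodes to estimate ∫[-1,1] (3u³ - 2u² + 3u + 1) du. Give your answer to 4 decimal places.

0.6667

h = (1 − (-1))/3 = 0.666667.
Nodes u₀,…,u₃ = -1, -0.333333, 0.333333, 1.
f(u) = 3u³ - 2u² + 3u + 1: f₀=-7, f₁=-0.333333, f₂=1.888889, f₃=5.
(3h/8)·[f₀ + 3f₁ + 3f₂ + f₃] = 0.25·(2.666667) = 0.6667.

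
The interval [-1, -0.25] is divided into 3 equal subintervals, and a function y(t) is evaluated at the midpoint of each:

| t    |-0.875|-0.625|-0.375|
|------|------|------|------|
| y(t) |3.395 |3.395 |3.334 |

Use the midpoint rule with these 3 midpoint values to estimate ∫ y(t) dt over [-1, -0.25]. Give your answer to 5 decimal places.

h = 0.25, n = 3.
h·[y(m₁) + y(m₂) + y(m₃)] = 0.25·(10.124) = 2.53100.

2.53100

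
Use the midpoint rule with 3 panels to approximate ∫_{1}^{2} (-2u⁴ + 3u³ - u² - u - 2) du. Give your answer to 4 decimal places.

-6.8405

h = (2 − 1)/3 = 0.333333.
Midpoints m₁,…,m₃ = 1.166667, 1.5, 1.833333.
f(m₁)=-3.469136, f(m₂)=-5.75, f(m₃)=-11.302469.
h·[f(m₁) + f(m₂) + f(m₃)] = 0.333333·(-20.521605) = -6.8405.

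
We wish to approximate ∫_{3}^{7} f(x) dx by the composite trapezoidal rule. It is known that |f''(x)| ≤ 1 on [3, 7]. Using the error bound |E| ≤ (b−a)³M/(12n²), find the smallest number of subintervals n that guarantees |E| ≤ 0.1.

8

Need 64/(12n²) ≤ 0.1.
n² ≥ 64/(12·0.1) = 53.3333 ⇒ n ≥ 7.3030, so the smallest n is 8.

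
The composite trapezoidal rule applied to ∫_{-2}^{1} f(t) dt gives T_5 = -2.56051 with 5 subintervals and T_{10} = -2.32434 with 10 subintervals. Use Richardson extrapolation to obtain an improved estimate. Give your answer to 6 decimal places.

R = (4·T_{10} − T_5) / 3 = (4·(-2.32434) − (-2.56051))/3 = (-6.73685)/3 = -2.245617.

-2.245617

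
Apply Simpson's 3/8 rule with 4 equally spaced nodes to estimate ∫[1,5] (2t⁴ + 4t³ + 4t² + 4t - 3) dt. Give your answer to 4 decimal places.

2082.5185

h = (5 − 1)/3 = 1.333333.
Nodes t₀,…,t₃ = 1, 2.333333, 3.666667, 5.
f(t) = 2t⁴ + 4t³ + 4t² + 4t - 3: f₀=11, f₁=138.209877, f₂=624.135802, f₃=1867.
(3h/8)·[f₀ + 3f₁ + 3f₂ + f₃] = 0.5·(4165.037037) = 2082.5185.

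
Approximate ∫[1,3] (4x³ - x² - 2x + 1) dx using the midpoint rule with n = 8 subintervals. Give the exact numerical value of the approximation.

65.09375

h = (3 − 1)/8 = 0.25.
Midpoints m₁,…,m₈ = 1.125, 1.375, 1.625, 1.875, 2.125, 2.375, 2.625, 2.875.
f(m₁)=3.1796875, f(m₂)=6.7578125, f(m₃)=12.2734375, f(m₄)=20.1015625, f(m₅)=30.6171875, f(m₆)=44.1953125, f(m₇)=61.2109375, f(m₈)=82.0390625.
h·[f(m₁) + f(m₂) + f(m₃) + f(m₄) + f(m₅) + f(m₆) + f(m₇) + f(m₈)] = 0.25·(260.375) = 65.09375.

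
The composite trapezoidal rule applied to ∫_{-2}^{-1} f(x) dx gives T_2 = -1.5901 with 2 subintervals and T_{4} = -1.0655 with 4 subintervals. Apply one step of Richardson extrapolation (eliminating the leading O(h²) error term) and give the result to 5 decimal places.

-0.89063

R = (4·T_{4} − T_2) / 3 = (4·(-1.0655) − (-1.5901))/3 = (-2.6719)/3 = -0.89063.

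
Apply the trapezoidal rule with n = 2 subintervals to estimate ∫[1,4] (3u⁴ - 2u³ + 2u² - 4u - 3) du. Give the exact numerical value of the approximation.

614.90625

h = (4 − 1)/2 = 1.5.
Nodes u₀,…,u₂ = 1, 2.5, 4.
f(u) = 3u⁴ - 2u³ + 2u² - 4u - 3: f₀=-4, f₁=85.4375, f₂=653.
(h/2)·[f₀ + 2f₁ + f₂] = 0.75·(819.875) = 614.90625.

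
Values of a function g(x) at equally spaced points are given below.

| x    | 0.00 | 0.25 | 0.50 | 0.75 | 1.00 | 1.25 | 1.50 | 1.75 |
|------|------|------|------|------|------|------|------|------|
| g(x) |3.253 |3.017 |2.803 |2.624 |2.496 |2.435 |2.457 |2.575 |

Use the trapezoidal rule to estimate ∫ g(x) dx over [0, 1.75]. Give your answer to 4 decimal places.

4.6865

h = 0.25, n = 7.
(h/2)·[y₀ + 2y₁ + 2y₂ + 2y₃ + 2y₄ + 2y₅ + 2y₆ + y₇] = 0.125·(37.492) = 4.6865.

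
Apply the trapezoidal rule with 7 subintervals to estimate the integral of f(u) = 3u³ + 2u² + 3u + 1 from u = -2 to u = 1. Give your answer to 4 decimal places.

h = (1 − (-2))/7 = 0.428571.
Nodes u₀,…,u₇ = -2, -1.571429, -1.142857, -0.714286, -0.285714, 0.142857, 0.571429, 1.
f(u) = 3u³ + 2u² + 3u + 1: f₀=-21, f₁=-10.416910, f₂=-4.294461, f₃=-1.215743, f₄=0.236152, f₅=1.478134, f₆=3.927114, f₇=9.
(h/2)·[f₀ + 2f₁ + 2f₂ + 2f₃ + 2f₄ + 2f₅ + 2f₆ + f₇] = 0.214286·(-32.571429) = -6.9796.

-6.9796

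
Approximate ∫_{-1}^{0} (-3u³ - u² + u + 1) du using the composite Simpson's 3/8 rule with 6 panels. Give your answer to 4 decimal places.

0.9167

h = (0 − (-1))/6 = 0.166667.
Nodes u₀,…,u₆ = -1, -0.833333, -0.666667, -0.5, -0.333333, -0.166667, 0.
f(u) = -3u³ - u² + u + 1: f₀=2, f₁=1.208333, f₂=0.777778, f₃=0.625, f₄=0.666667, f₅=0.819444, f₆=1.
(3h/8)·[f₀ + 3f₁ + 3f₂ + 2f₃ + 3f₄ + 3f₅ + f₆] = 0.0625·(14.666667) = 0.9167.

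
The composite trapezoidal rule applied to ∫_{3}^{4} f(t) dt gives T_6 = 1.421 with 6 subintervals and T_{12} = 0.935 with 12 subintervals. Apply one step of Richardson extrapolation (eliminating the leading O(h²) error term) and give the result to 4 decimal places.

R = (4·T_{12} − T_6) / 3 = (4·0.935 − 1.421)/3 = (2.319)/3 = 0.7730.

0.7730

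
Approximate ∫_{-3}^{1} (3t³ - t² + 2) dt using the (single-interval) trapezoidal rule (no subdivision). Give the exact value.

-168

T = (b−a)/2 · [f(-3) + f(1)] = 2·[(-88) + 4] = -168.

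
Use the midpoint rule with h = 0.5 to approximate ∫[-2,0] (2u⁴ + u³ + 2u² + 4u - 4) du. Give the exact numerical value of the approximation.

-2.484375

h = (0 − (-2))/4 = 0.5.
Midpoints m₁,…,m₄ = -1.75, -1.25, -0.75, -0.25.
f(m₁)=8.5234375, f(m₂)=-2.9453125, f(m₃)=-5.6640625, f(m₄)=-4.8828125.
h·[f(m₁) + f(m₂) + f(m₃) + f(m₄)] = 0.5·(-4.96875) = -2.484375.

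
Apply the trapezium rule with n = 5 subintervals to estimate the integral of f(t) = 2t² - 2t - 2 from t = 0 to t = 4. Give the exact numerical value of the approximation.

h = (4 − 0)/5 = 0.8.
Nodes t₀,…,t₅ = 0, 0.8, 1.6, 2.4, 3.2, 4.
f(t) = 2t² - 2t - 2: f₀=-2, f₁=-2.32, f₂=-0.08, f₃=4.72, f₄=12.08, f₅=22.
(h/2)·[f₀ + 2f₁ + 2f₂ + 2f₃ + 2f₄ + f₅] = 0.4·(48.8) = 19.52.

19.52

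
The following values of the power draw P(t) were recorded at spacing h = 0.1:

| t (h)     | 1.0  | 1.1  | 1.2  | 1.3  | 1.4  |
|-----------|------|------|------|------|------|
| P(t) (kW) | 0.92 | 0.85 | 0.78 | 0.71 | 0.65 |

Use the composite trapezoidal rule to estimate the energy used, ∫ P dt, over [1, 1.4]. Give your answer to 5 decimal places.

h = 0.1, n = 4.
(h/2)·[y₀ + 2y₁ + 2y₂ + 2y₃ + y₄] = 0.05·(6.25) = 0.31250.

0.31250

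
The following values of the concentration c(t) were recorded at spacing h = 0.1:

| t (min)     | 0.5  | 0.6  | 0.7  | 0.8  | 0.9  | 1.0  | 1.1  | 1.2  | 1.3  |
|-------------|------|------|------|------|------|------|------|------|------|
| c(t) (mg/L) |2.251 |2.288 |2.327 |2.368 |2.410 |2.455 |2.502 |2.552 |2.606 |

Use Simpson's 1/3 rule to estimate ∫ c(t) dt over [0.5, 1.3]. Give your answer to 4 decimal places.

1.9329

h = 0.1, n = 8.
(h/3)·[y₀ + 4y₁ + 2y₂ + 4y₃ + 2y₄ + 4y₅ + 2y₆ + 4y₇ + y₈] = 0.033333·(57.987) = 1.9329.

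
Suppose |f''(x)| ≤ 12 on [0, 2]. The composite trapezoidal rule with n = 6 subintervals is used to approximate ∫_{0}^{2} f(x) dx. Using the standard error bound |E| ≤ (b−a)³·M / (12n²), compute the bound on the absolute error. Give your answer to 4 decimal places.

0.2222

|E| ≤ (2)³·12 / (12·6²) = 96/432 = 0.2222.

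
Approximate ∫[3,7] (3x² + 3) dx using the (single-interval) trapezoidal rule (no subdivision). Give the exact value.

T = (b−a)/2 · [f(3) + f(7)] = 2·[30 + 150] = 360.

360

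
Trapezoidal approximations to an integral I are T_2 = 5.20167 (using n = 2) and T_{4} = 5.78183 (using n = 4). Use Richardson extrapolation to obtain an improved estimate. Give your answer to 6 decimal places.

R = (4·T_{4} − T_2) / 3 = (4·5.78183 − 5.20167)/3 = (17.92565)/3 = 5.975217.

5.975217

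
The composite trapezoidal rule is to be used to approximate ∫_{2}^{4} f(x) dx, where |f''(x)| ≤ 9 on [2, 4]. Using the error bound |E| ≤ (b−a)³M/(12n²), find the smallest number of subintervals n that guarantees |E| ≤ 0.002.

Need 72/(12n²) ≤ 0.002.
n² ≥ 72/(12·0.002) = 3000 ⇒ n ≥ 54.7723, so the smallest n is 55.

55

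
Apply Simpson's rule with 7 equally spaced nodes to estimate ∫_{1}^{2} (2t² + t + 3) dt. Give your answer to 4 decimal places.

h = (2 − 1)/6 = 0.166667.
Nodes t₀,…,t₆ = 1, 1.166667, 1.333333, 1.5, 1.666667, 1.833333, 2.
f(t) = 2t² + t + 3: f₀=6, f₁=6.888889, f₂=7.888889, f₃=9, f₄=10.222222, f₅=11.555556, f₆=13.
(h/3)·[f₀ + 4f₁ + 2f₂ + 4f₃ + 2f₄ + 4f₅ + f₆] = 0.055556·(165) = 9.1667.

9.1667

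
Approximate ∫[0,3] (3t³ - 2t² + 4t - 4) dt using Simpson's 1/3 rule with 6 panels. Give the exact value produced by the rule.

48.75

h = (3 − 0)/6 = 0.5.
Nodes t₀,…,t₆ = 0, 0.5, 1, 1.5, 2, 2.5, 3.
f(t) = 3t³ - 2t² + 4t - 4: f₀=-4, f₁=-2.125, f₂=1, f₃=7.625, f₄=20, f₅=40.375, f₆=71.
(h/3)·[f₀ + 4f₁ + 2f₂ + 4f₃ + 2f₄ + 4f₅ + f₆] = 0.166667·(292.5) = 48.75.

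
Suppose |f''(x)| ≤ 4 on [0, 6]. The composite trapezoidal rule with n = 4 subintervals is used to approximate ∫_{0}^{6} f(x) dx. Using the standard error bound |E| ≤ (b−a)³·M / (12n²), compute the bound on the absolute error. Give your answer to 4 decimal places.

|E| ≤ (6)³·4 / (12·4²) = 864/192 = 4.5000.

4.5000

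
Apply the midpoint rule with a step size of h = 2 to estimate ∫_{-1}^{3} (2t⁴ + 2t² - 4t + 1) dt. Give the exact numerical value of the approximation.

68

h = (3 − (-1))/2 = 2.
Midpoints m₁,…,m₂ = 0, 2.
f(m₁)=1, f(m₂)=33.
h·[f(m₁) + f(m₂)] = 2·(34) = 68.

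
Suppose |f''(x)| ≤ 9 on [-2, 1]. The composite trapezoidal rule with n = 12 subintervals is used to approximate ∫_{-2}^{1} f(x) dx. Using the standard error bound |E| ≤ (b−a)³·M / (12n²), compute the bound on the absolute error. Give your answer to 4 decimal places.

0.1406

|E| ≤ (3)³·9 / (12·12²) = 243/1728 = 0.1406.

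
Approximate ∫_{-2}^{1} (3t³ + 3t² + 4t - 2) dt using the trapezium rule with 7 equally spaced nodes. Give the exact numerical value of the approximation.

h = (1 − (-2))/6 = 0.5.
Nodes t₀,…,t₆ = -2, -1.5, -1, -0.5, 0, 0.5, 1.
f(t) = 3t³ + 3t² + 4t - 2: f₀=-22, f₁=-11.375, f₂=-6, f₃=-3.625, f₄=-2, f₅=1.125, f₆=8.
(h/2)·[f₀ + 2f₁ + 2f₂ + 2f₃ + 2f₄ + 2f₅ + f₆] = 0.25·(-57.75) = -14.4375.

-14.4375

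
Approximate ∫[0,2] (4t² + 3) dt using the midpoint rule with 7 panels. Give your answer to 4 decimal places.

16.6122

h = (2 − 0)/7 = 0.285714.
Midpoints m₁,…,m₇ = 0.142857, 0.428571, 0.714286, 1, 1.285714, 1.571429, 1.857143.
f(m₁)=3.081633, f(m₂)=3.734694, f(m₃)=5.040816, f(m₄)=7, f(m₅)=9.612245, f(m₆)=12.877551, f(m₇)=16.795918.
h·[f(m₁) + f(m₂) + f(m₃) + f(m₄) + f(m₅) + f(m₆) + f(m₇)] = 0.285714·(58.142857) = 16.6122.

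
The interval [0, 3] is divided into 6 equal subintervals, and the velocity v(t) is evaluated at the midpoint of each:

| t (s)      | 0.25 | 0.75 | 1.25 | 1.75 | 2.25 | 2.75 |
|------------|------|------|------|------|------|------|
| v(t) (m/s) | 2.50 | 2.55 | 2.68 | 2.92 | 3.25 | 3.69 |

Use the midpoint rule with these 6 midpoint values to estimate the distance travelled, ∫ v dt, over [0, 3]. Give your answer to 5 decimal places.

8.79500

h = 0.5, n = 6.
h·[y(m₁) + y(m₂) + y(m₃) + y(m₄) + y(m₅) + y(m₆)] = 0.5·(17.59) = 8.79500.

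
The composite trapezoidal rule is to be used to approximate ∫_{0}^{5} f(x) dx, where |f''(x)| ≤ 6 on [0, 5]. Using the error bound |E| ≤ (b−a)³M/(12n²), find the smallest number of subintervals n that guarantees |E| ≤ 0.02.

Need 750/(12n²) ≤ 0.02.
n² ≥ 750/(12·0.02) = 3125 ⇒ n ≥ 55.9017, so the smallest n is 56.

56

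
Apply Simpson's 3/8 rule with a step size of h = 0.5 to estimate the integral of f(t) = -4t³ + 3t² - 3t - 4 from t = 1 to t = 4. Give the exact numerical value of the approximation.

h = (4 − 1)/6 = 0.5.
Nodes t₀,…,t₆ = 1, 1.5, 2, 2.5, 3, 3.5, 4.
f(t) = -4t³ + 3t² - 3t - 4: f₀=-8, f₁=-15.25, f₂=-30, f₃=-55.25, f₄=-94, f₅=-149.25, f₆=-224.
(3h/8)·[f₀ + 3f₁ + 3f₂ + 2f₃ + 3f₄ + 3f₅ + f₆] = 0.1875·(-1208) = -226.5.

-226.5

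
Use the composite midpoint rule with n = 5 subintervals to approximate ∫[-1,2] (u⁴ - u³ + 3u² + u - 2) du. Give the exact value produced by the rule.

6.68634

h = (2 − (-1))/5 = 0.6.
Midpoints m₁,…,m₅ = -0.7, -0.1, 0.5, 1.1, 1.7.
f(m₁)=-0.6469, f(m₂)=-2.0689, f(m₃)=-0.8125, f(m₄)=2.8631, f(m₅)=11.8091.
h·[f(m₁) + f(m₂) + f(m₃) + f(m₄) + f(m₅)] = 0.6·(11.1439) = 6.68634.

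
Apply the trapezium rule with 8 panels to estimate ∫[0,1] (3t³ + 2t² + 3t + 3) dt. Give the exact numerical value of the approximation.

h = (1 − 0)/8 = 0.125.
Nodes t₀,…,t₈ = 0, 0.125, 0.25, 0.375, 0.5, 0.625, 0.75, 0.875, 1.
f(t) = 3t³ + 2t² + 3t + 3: f₀=3, f₁=3.412109375, f₂=3.921875, f₃=4.564453125, f₄=5.375, f₅=6.388671875, f₆=7.640625, f₇=9.166015625, f₈=11.
(h/2)·[f₀ + 2f₁ + 2f₂ + 2f₃ + 2f₄ + 2f₅ + 2f₆ + 2f₇ + f₈] = 0.0625·(94.9375) = 5.93359375.

5.93359375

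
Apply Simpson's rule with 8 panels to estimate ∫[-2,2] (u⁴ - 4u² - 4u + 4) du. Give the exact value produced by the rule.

h = (2 − (-2))/8 = 0.5.
Nodes u₀,…,u₈ = -2, -1.5, -1, -0.5, 0, 0.5, 1, 1.5, 2.
f(u) = u⁴ - 4u² - 4u + 4: f₀=12, f₁=6.0625, f₂=5, f₃=5.0625, f₄=4, f₅=1.0625, f₆=-3, f₇=-5.9375, f₈=-4.
(h/3)·[f₀ + 4f₁ + 2f₂ + 4f₃ + 2f₄ + 4f₅ + 2f₆ + 4f₇ + f₈] = 0.166667·(45) = 7.5.

7.5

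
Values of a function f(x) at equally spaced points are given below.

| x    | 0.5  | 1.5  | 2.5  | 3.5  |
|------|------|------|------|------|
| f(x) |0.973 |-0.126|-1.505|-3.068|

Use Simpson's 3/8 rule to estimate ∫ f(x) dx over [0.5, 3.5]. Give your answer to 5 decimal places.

-2.62050

h = 1, n = 3.
(3h/8)·[y₀ + 3y₁ + 3y₂ + y₃] = 0.375·(-6.988) = -2.62050.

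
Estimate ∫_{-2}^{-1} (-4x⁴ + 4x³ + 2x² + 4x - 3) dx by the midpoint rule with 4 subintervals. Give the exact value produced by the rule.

h = (-1 − (-2))/4 = 0.25.
Midpoints m₁,…,m₄ = -1.875, -1.625, -1.375, -1.125.
f(m₁)=-79.2744140625, f(m₂)=-49.2744140625, f(m₃)=-29.4150390625, f(m₄)=-17.0712890625.
h·[f(m₁) + f(m₂) + f(m₃) + f(m₄)] = 0.25·(-175.03515625) = -43.7587890625.

-43.7587890625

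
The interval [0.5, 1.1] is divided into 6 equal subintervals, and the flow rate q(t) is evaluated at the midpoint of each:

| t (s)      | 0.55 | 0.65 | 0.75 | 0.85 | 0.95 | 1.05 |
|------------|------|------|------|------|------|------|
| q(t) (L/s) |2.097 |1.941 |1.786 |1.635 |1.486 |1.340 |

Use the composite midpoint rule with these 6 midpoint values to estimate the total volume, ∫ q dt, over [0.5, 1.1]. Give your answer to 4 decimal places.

h = 0.1, n = 6.
h·[y(m₁) + y(m₂) + y(m₃) + y(m₄) + y(m₅) + y(m₆)] = 0.1·(10.285) = 1.0285.

1.0285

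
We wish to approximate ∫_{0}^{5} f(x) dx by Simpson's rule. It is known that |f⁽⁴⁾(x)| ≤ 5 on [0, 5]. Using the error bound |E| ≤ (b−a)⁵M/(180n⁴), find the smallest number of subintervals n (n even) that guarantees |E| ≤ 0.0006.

20

Need 15625/(180n⁴) ≤ 0.0006.
n⁴ ≥ 15625/(180·0.0006) = 144676 ⇒ n ≥ 19.5029, so the smallest even n is 20. (n must be even for Simpson's rule.)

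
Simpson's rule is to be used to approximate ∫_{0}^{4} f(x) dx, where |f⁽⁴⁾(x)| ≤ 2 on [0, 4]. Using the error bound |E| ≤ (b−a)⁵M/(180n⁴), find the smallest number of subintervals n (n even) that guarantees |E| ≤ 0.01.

6

Need 2048/(180n⁴) ≤ 0.01.
n⁴ ≥ 2048/(180·0.01) = 1137.78 ⇒ n ≥ 5.8078, so the smallest even n is 6. (n must be even for Simpson's rule.)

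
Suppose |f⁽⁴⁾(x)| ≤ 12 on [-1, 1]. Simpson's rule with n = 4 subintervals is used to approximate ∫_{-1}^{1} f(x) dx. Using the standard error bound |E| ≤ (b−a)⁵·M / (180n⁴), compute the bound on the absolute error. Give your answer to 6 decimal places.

0.008333

|E| ≤ (2)⁵·12 / (180·4⁴) = 384/46080 = 0.008333.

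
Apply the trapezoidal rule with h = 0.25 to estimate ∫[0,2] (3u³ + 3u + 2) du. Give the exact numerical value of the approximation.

h = (2 − 0)/8 = 0.25.
Nodes u₀,…,u₈ = 0, 0.25, 0.5, 0.75, 1, 1.25, 1.5, 1.75, 2.
f(u) = 3u³ + 3u + 2: f₀=2, f₁=2.796875, f₂=3.875, f₃=5.515625, f₄=8, f₅=11.609375, f₆=16.625, f₇=23.328125, f₈=32.
(h/2)·[f₀ + 2f₁ + 2f₂ + 2f₃ + 2f₄ + 2f₅ + 2f₆ + 2f₇ + f₈] = 0.125·(177.5) = 22.1875.

22.1875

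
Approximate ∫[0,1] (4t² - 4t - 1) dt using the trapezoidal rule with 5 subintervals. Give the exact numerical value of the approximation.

h = (1 − 0)/5 = 0.2.
Nodes t₀,…,t₅ = 0, 0.2, 0.4, 0.6, 0.8, 1.
f(t) = 4t² - 4t - 1: f₀=-1, f₁=-1.64, f₂=-1.96, f₃=-1.96, f₄=-1.64, f₅=-1.
(h/2)·[f₀ + 2f₁ + 2f₂ + 2f₃ + 2f₄ + f₅] = 0.1·(-16.4) = -1.64.

-1.64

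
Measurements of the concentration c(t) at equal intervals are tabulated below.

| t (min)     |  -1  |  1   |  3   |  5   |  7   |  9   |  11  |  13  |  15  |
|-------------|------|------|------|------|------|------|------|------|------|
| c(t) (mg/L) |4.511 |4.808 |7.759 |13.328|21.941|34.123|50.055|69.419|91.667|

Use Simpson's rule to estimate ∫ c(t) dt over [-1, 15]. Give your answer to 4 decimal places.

494.9333

h = 2, n = 8.
(h/3)·[y₀ + 4y₁ + 2y₂ + 4y₃ + 2y₄ + 4y₅ + 2y₆ + 4y₇ + y₈] = 0.666667·(742.400) = 494.9333.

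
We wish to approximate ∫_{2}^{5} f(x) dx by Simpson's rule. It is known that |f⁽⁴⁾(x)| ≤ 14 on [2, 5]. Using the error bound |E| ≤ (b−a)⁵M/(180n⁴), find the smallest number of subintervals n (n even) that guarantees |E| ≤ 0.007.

Need 3402/(180n⁴) ≤ 0.007.
n⁴ ≥ 3402/(180·0.007) = 2700 ⇒ n ≥ 7.2084, so the smallest even n is 8. (n must be even for Simpson's rule.)

8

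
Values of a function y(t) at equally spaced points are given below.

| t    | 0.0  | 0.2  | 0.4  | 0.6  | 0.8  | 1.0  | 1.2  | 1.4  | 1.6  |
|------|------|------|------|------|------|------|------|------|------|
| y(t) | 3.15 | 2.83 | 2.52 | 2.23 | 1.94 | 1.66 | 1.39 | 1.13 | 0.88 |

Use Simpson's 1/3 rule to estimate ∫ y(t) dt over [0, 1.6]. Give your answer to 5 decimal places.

h = 0.2, n = 8.
(h/3)·[y₀ + 4y₁ + 2y₂ + 4y₃ + 2y₄ + 4y₅ + 2y₆ + 4y₇ + y₈] = 0.066667·(47.13) = 3.14200.

3.14200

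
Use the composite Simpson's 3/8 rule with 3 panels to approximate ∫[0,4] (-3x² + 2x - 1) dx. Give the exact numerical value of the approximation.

h = (4 − 0)/3 = 1.333333.
Nodes x₀,…,x₃ = 0, 1.333333, 2.666667, 4.
f(x) = -3x² + 2x - 1: f₀=-1, f₁=-3.666667, f₂=-17, f₃=-41.
(3h/8)·[f₀ + 3f₁ + 3f₂ + f₃] = 0.5·(-104) = -52.

-52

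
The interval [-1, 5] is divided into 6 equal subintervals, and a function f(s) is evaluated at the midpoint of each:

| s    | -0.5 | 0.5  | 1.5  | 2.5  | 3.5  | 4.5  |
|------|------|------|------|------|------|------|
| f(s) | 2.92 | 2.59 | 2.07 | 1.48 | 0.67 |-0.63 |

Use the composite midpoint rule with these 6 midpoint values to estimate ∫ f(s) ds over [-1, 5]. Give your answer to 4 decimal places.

9.1000

h = 1, n = 6.
h·[y(m₁) + y(m₂) + y(m₃) + y(m₄) + y(m₅) + y(m₆)] = 1·(9.10) = 9.1000.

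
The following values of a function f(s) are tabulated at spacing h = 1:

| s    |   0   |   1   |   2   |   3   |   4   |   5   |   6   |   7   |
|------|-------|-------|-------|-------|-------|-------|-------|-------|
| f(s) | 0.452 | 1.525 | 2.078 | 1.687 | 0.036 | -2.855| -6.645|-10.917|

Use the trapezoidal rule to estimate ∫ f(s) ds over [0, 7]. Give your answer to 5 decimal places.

-9.40650

h = 1, n = 7.
(h/2)·[y₀ + 2y₁ + 2y₂ + 2y₃ + 2y₄ + 2y₅ + 2y₆ + y₇] = 0.5·(-18.813) = -9.40650.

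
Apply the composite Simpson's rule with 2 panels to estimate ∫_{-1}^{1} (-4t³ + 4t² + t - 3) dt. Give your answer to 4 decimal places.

h = (1 − (-1))/2 = 1.
Nodes t₀,…,t₂ = -1, 0, 1.
f(t) = -4t³ + 4t² + t - 3: f₀=4, f₁=-3, f₂=-2.
(h/3)·[f₀ + 4f₁ + f₂] = 0.333333·(-10) = -3.3333.

-3.3333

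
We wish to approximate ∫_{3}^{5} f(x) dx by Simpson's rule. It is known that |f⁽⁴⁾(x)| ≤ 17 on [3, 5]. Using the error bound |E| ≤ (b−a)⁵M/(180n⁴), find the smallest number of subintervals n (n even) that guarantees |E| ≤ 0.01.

6

Need 544/(180n⁴) ≤ 0.01.
n⁴ ≥ 544/(180·0.01) = 302.222 ⇒ n ≥ 4.1695, so the smallest even n is 6. (n must be even for Simpson's rule.)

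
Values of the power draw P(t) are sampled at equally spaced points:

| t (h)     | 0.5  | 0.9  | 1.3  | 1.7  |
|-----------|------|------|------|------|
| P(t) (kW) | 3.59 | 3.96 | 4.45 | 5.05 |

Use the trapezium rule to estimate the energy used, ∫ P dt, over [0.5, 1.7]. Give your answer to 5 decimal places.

h = 0.4, n = 3.
(h/2)·[y₀ + 2y₁ + 2y₂ + y₃] = 0.2·(25.46) = 5.09200.

5.09200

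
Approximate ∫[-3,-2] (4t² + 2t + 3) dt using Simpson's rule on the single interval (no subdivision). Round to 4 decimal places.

S = (b−a)/6 · [f(-3) + 4f(-2.5) + f(-2)] = 0.166667·[33 + 4·23 + 15] = 23.3333.

23.3333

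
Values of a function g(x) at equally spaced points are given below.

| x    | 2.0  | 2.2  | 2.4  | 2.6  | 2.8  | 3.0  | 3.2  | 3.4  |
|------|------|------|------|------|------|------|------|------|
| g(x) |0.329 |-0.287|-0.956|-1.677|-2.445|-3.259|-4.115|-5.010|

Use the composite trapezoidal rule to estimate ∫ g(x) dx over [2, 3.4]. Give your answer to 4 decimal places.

h = 0.2, n = 7.
(h/2)·[y₀ + 2y₁ + 2y₂ + 2y₃ + 2y₄ + 2y₅ + 2y₆ + y₇] = 0.1·(-30.159) = -3.0159.

-3.0159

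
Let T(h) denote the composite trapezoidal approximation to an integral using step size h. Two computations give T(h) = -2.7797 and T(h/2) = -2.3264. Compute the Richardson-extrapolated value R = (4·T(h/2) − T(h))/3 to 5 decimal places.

-2.17530

R = (4·T(h/2) − T(h)) / 3 = (4·(-2.3264) − (-2.7797))/3 = (-6.5259)/3 = -2.17530.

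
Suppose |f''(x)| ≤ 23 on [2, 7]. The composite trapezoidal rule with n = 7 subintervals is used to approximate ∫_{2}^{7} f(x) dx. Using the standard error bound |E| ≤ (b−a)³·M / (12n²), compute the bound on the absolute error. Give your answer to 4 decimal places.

4.8895

|E| ≤ (5)³·23 / (12·7²) = 2875/588 = 4.8895.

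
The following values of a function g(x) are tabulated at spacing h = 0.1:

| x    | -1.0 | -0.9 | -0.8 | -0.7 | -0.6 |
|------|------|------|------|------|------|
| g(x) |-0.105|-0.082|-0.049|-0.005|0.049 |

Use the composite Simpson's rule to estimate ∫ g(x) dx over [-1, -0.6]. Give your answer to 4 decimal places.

h = 0.1, n = 4.
(h/3)·[y₀ + 4y₁ + 2y₂ + 4y₃ + y₄] = 0.033333·(-0.502) = -0.0167.

-0.0167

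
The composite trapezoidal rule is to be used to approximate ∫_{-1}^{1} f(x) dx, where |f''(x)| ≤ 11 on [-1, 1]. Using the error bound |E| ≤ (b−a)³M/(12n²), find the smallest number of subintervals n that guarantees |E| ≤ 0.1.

9

Need 88/(12n²) ≤ 0.1.
n² ≥ 88/(12·0.1) = 73.3333 ⇒ n ≥ 8.5635, so the smallest n is 9.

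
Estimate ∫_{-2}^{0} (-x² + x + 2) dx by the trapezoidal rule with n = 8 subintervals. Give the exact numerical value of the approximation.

h = (0 − (-2))/8 = 0.25.
Nodes x₀,…,x₈ = -2, -1.75, -1.5, -1.25, -1, -0.75, -0.5, -0.25, 0.
f(x) = -x² + x + 2: f₀=-4, f₁=-2.8125, f₂=-1.75, f₃=-0.8125, f₄=0, f₅=0.6875, f₆=1.25, f₇=1.6875, f₈=2.
(h/2)·[f₀ + 2f₁ + 2f₂ + 2f₃ + 2f₄ + 2f₅ + 2f₆ + 2f₇ + f₈] = 0.125·(-5.5) = -0.6875.

-0.6875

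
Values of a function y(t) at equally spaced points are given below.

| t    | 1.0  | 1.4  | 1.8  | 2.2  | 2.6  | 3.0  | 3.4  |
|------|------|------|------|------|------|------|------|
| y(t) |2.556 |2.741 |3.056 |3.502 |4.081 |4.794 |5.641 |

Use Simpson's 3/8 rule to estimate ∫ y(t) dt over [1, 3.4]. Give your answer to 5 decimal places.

8.88255

h = 0.4, n = 6.
(3h/8)·[y₀ + 3y₁ + 3y₂ + 2y₃ + 3y₄ + 3y₅ + y₆] = 0.15·(59.217) = 8.88255.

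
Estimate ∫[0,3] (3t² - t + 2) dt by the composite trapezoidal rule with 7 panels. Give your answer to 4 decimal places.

28.7755

h = (3 − 0)/7 = 0.428571.
Nodes t₀,…,t₇ = 0, 0.428571, 0.857143, 1.285714, 1.714286, 2.142857, 2.571429, 3.
f(t) = 3t² - t + 2: f₀=2, f₁=2.122449, f₂=3.346939, f₃=5.673469, f₄=9.102041, f₅=13.632653, f₆=19.265306, f₇=26.
(h/2)·[f₀ + 2f₁ + 2f₂ + 2f₃ + 2f₄ + 2f₅ + 2f₆ + f₇] = 0.214286·(134.285714) = 28.7755.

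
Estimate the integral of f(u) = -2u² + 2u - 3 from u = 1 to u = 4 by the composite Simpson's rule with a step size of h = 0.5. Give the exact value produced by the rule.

-36

h = (4 − 1)/6 = 0.5.
Nodes u₀,…,u₆ = 1, 1.5, 2, 2.5, 3, 3.5, 4.
f(u) = -2u² + 2u - 3: f₀=-3, f₁=-4.5, f₂=-7, f₃=-10.5, f₄=-15, f₅=-20.5, f₆=-27.
(h/3)·[f₀ + 4f₁ + 2f₂ + 4f₃ + 2f₄ + 4f₅ + f₆] = 0.166667·(-216) = -36.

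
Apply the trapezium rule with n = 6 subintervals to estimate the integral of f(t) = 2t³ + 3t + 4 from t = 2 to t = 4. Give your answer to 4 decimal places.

146.6667

h = (4 − 2)/6 = 0.333333.
Nodes t₀,…,t₆ = 2, 2.333333, 2.666667, 3, 3.333333, 3.666667, 4.
f(t) = 2t³ + 3t + 4: f₀=26, f₁=36.407407, f₂=49.925926, f₃=67, f₄=88.074074, f₅=113.592593, f₆=144.
(h/2)·[f₀ + 2f₁ + 2f₂ + 2f₃ + 2f₄ + 2f₅ + f₆] = 0.166667·(880) = 146.6667.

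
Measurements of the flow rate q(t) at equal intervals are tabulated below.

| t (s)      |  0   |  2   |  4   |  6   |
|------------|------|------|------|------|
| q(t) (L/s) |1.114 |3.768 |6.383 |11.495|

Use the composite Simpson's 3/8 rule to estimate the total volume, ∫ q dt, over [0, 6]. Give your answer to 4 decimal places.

32.2965

h = 2, n = 3.
(3h/8)·[y₀ + 3y₁ + 3y₂ + y₃] = 0.75·(43.062) = 32.2965.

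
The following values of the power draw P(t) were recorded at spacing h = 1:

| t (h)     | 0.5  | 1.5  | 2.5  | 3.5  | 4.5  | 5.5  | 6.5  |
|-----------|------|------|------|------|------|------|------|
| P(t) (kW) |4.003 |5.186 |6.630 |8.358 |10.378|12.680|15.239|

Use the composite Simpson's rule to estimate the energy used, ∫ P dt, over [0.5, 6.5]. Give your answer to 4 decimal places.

h = 1, n = 6.
(h/3)·[y₀ + 4y₁ + 2y₂ + 4y₃ + 2y₄ + 4y₅ + y₆] = 0.333333·(158.154) = 52.7180.

52.7180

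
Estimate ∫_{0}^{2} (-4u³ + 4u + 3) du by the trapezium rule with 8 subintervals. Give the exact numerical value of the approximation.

h = (2 − 0)/8 = 0.25.
Nodes u₀,…,u₈ = 0, 0.25, 0.5, 0.75, 1, 1.25, 1.5, 1.75, 2.
f(u) = -4u³ + 4u + 3: f₀=3, f₁=3.9375, f₂=4.5, f₃=4.3125, f₄=3, f₅=0.1875, f₆=-4.5, f₇=-11.4375, f₈=-21.
(h/2)·[f₀ + 2f₁ + 2f₂ + 2f₃ + 2f₄ + 2f₅ + 2f₆ + 2f₇ + f₈] = 0.125·(-18) = -2.25.

-2.25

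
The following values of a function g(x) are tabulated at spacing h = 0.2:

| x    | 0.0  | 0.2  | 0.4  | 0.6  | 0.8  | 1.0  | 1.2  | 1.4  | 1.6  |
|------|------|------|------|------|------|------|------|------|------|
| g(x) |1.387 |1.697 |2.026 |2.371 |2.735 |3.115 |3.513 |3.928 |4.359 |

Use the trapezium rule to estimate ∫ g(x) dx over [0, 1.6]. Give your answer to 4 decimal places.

4.4516

h = 0.2, n = 8.
(h/2)·[y₀ + 2y₁ + 2y₂ + 2y₃ + 2y₄ + 2y₅ + 2y₆ + 2y₇ + y₈] = 0.1·(44.516) = 4.4516.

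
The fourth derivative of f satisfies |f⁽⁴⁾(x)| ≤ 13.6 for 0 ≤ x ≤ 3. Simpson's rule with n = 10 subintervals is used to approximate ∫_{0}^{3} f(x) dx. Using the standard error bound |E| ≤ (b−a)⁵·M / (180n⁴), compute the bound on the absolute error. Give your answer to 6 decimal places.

0.001836

|E| ≤ (3)⁵·13.6 / (180·10⁴) = 3304.8/1800000 = 0.001836.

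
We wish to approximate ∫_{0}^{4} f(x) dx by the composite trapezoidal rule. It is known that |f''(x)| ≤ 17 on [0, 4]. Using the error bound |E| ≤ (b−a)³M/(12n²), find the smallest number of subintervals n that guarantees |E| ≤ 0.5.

14

Need 1088/(12n²) ≤ 0.5.
n² ≥ 1088/(12·0.5) = 181.333 ⇒ n ≥ 13.4660, so the smallest n is 14.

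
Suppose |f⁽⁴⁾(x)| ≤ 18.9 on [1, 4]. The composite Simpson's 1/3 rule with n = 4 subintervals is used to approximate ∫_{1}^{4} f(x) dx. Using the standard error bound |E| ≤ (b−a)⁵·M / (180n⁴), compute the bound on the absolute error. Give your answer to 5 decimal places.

|E| ≤ (3)⁵·18.9 / (180·4⁴) = 4592.7/46080 = 0.09967.

0.09967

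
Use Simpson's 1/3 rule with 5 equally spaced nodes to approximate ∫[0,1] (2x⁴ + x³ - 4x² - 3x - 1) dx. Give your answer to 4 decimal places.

h = (1 − 0)/4 = 0.25.
Nodes x₀,…,x₄ = 0, 0.25, 0.5, 0.75, 1.
f(x) = 2x⁴ + x³ - 4x² - 3x - 1: f₀=-1, f₁=-1.9765625, f₂=-3.25, f₃=-4.4453125, f₄=-5.
(h/3)·[f₀ + 4f₁ + 2f₂ + 4f₃ + f₄] = 0.083333·(-38.1875) = -3.1823.

-3.1823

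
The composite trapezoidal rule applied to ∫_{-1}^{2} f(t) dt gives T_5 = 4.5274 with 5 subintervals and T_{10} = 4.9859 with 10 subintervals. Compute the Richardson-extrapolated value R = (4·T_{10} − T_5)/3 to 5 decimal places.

R = (4·T_{10} − T_5) / 3 = (4·4.9859 − 4.5274)/3 = (15.4162)/3 = 5.13873.

5.13873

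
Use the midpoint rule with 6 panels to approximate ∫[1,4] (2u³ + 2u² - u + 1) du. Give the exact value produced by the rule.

h = (4 − 1)/6 = 0.5.
Midpoints m₁,…,m₆ = 1.25, 1.75, 2.25, 2.75, 3.25, 3.75.
f(m₁)=6.78125, f(m₂)=16.09375, f(m₃)=31.65625, f(m₄)=54.96875, f(m₅)=87.53125, f(m₆)=130.84375.
h·[f(m₁) + f(m₂) + f(m₃) + f(m₄) + f(m₅) + f(m₆)] = 0.5·(327.875) = 163.9375.

163.9375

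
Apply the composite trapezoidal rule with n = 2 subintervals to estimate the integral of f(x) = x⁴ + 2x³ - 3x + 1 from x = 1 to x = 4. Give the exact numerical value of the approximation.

h = (4 − 1)/2 = 1.5.
Nodes x₀,…,x₂ = 1, 2.5, 4.
f(x) = x⁴ + 2x³ - 3x + 1: f₀=1, f₁=63.8125, f₂=373.
(h/2)·[f₀ + 2f₁ + f₂] = 0.75·(501.625) = 376.21875.

376.21875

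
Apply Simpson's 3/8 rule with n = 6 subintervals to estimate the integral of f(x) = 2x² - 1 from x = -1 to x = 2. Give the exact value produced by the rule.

h = (2 − (-1))/6 = 0.5.
Nodes x₀,…,x₆ = -1, -0.5, 0, 0.5, 1, 1.5, 2.
f(x) = 2x² - 1: f₀=1, f₁=-0.5, f₂=-1, f₃=-0.5, f₄=1, f₅=3.5, f₆=7.
(3h/8)·[f₀ + 3f₁ + 3f₂ + 2f₃ + 3f₄ + 3f₅ + f₆] = 0.1875·(16) = 3.

3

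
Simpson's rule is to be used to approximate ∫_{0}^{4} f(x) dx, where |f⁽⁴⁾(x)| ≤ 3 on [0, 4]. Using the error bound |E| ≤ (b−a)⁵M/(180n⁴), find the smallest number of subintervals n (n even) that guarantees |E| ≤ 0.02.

6

Need 3072/(180n⁴) ≤ 0.02.
n⁴ ≥ 3072/(180·0.02) = 853.333 ⇒ n ≥ 5.4048, so the smallest even n is 6. (n must be even for Simpson's rule.)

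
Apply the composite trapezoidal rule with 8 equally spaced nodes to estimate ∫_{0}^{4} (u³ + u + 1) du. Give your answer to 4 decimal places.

h = (4 − 0)/7 = 0.571429.
Nodes u₀,…,u₇ = 0, 0.571429, 1.142857, 1.714286, 2.285714, 2.857143, 3.428571, 4.
f(u) = u³ + u + 1: f₀=1, f₁=1.758017, f₂=3.635569, f₃=7.752187, f₄=15.227405, f₅=27.180758, f₆=44.731778, f₇=69.
(h/2)·[f₀ + 2f₁ + 2f₂ + 2f₃ + 2f₄ + 2f₅ + 2f₆ + f₇] = 0.285714·(270.571429) = 77.3061.

77.3061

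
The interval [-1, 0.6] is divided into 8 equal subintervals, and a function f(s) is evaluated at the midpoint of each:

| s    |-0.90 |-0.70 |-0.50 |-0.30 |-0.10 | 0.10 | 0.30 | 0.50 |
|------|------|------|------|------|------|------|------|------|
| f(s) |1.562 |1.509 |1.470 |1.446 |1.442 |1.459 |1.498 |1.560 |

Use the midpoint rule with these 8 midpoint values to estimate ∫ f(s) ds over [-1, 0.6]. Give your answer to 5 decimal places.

2.38920

h = 0.2, n = 8.
h·[y(m₁) + y(m₂) + y(m₃) + y(m₄) + y(m₅) + y(m₆) + y(m₇) + y(m₈)] = 0.2·(11.946) = 2.38920.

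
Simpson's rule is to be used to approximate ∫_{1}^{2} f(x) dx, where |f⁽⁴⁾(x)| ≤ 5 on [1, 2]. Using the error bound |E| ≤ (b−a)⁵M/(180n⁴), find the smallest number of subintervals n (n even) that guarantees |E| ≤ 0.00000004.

30

Need 5/(180n⁴) ≤ 0.00000004.
n⁴ ≥ 5/(180·0.00000004) = 694444 ⇒ n ≥ 28.8675, so the smallest even n is 30. (n must be even for Simpson's rule.)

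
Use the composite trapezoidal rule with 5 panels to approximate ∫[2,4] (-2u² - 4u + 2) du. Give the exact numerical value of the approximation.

-57.44

h = (4 − 2)/5 = 0.4.
Nodes u₀,…,u₅ = 2, 2.4, 2.8, 3.2, 3.6, 4.
f(u) = -2u² - 4u + 2: f₀=-14, f₁=-19.12, f₂=-24.88, f₃=-31.28, f₄=-38.32, f₅=-46.
(h/2)·[f₀ + 2f₁ + 2f₂ + 2f₃ + 2f₄ + f₅] = 0.2·(-287.2) = -57.44.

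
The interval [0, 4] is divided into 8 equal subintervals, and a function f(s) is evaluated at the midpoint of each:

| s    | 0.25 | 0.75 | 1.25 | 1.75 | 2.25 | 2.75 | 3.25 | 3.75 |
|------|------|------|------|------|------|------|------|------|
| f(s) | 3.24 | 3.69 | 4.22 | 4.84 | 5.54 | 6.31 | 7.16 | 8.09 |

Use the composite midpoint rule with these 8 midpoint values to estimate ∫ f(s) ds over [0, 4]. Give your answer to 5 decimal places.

21.54500

h = 0.5, n = 8.
h·[y(m₁) + y(m₂) + y(m₃) + y(m₄) + y(m₅) + y(m₆) + y(m₇) + y(m₈)] = 0.5·(43.09) = 21.54500.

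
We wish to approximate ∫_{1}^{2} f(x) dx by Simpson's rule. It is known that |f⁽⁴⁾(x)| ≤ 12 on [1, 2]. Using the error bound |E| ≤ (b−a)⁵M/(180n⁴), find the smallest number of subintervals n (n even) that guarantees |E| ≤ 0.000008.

10

Need 12/(180n⁴) ≤ 0.000008.
n⁴ ≥ 12/(180·0.000008) = 8333.33 ⇒ n ≥ 9.5544, so the smallest even n is 10. (n must be even for Simpson's rule.)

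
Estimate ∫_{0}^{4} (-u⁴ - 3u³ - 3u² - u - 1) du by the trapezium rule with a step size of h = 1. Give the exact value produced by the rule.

-508

h = (4 − 0)/4 = 1.
Nodes u₀,…,u₄ = 0, 1, 2, 3, 4.
f(u) = -u⁴ - 3u³ - 3u² - u - 1: f₀=-1, f₁=-9, f₂=-55, f₃=-193, f₄=-501.
(h/2)·[f₀ + 2f₁ + 2f₂ + 2f₃ + f₄] = 0.5·(-1016) = -508.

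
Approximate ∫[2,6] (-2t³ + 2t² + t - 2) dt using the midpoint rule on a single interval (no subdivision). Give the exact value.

M = (b−a)·f(4) = 4·(-94) = -376.

-376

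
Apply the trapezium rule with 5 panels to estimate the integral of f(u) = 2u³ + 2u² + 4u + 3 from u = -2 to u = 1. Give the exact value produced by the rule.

h = (1 − (-2))/5 = 0.6.
Nodes u₀,…,u₅ = -2, -1.4, -0.8, -0.2, 0.4, 1.
f(u) = 2u³ + 2u² + 4u + 3: f₀=-13, f₁=-4.168, f₂=0.056, f₃=2.264, f₄=5.048, f₅=11.
(h/2)·[f₀ + 2f₁ + 2f₂ + 2f₃ + 2f₄ + f₅] = 0.3·(4.4) = 1.32.

1.32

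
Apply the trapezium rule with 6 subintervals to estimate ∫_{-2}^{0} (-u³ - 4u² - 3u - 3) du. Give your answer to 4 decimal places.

h = (0 − (-2))/6 = 0.333333.
Nodes u₀,…,u₆ = -2, -1.666667, -1.333333, -1, -0.666667, -0.333333, 0.
f(u) = -u³ - 4u² - 3u - 3: f₀=-5, f₁=-4.481481, f₂=-3.740741, f₃=-3, f₄=-2.481481, f₅=-2.407407, f₆=-3.
(h/2)·[f₀ + 2f₁ + 2f₂ + 2f₃ + 2f₄ + 2f₅ + f₆] = 0.166667·(-40.222222) = -6.7037.

-6.7037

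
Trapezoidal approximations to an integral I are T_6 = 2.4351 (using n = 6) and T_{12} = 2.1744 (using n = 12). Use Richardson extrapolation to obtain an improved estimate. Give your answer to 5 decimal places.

R = (4·T_{12} − T_6) / 3 = (4·2.1744 − 2.4351)/3 = (6.2625)/3 = 2.08750.

2.08750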